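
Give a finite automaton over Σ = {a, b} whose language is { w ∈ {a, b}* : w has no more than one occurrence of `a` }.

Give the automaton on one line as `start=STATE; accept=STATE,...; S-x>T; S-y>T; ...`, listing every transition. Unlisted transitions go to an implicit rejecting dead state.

start=q0; accept=q0,q1; q0-a>q1; q0-b>q0; q1-a>q2; q1-b>q1; q2-a>q2; q2-b>q2

Count `a`s, saturating at 2: state q0 means no `a` yet, q1 means one `a` seen, q2 means more than one. Each `a` increments (capped at q2); other symbols loop. Accept from {q0, q1}.
3 states suffice.
        a   b  
>* q0   q1  q0 
 * q1   q2  q1 
   q2   q2  q2 
(> = start, * = accepting)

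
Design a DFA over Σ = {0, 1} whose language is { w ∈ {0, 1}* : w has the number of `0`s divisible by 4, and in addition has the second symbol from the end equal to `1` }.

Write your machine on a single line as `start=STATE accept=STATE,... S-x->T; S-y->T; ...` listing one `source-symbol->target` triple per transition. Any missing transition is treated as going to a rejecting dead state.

Handle the two conditions separately and then intersect. The first has 4 states tracking the count of `0`s modulo 4; the second has 7 states tracking the last 2 symbols read. A product state is a pair (one from each), accepting exactly when both do. Minimizing collapses redundant product states.
        0   1  
>  S0   S1  S2 
   S1   S3  S1 
   S2   S1  S4 
   S3   S5  S3 
 * S4   S1  S4 
   S5   S0  S6 
   S6   S7  S6 
 * S7   S1  S2 
(> = start, * = accepting)

start=S0; accept=S4,S7; S0-0->S1; S0-1->S2; S1-0->S3; S1-1->S1; S2-0->S1; S2-1->S4; S3-0->S5; S3-1->S3; S4-0->S1; S4-1->S4; S5-0->S0; S5-1->S6; S6-0->S7; S6-1->S6; S7-0->S1; S7-1->S2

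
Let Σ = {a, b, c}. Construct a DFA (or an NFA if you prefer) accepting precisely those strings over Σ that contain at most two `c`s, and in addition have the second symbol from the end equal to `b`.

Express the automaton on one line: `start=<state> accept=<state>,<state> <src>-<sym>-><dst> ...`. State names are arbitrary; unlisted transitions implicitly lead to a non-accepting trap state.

start=s0 accept=s3,s4,s5,s8,s9,s12 s0-a->s0 s0-b->s1 s0-c->s2 s1-a->s3 s1-b->s4 s1-c->s5 s2-a->s2 s2-b->s6 s2-c->s7 s3-a->s0 s3-b->s1 s3-c->s2 s4-a->s3 s4-b->s4 s4-c->s5 s5-a->s2 s5-b->s6 s5-c->s7 s6-a->s5 s6-b->s8 s6-c->s9 s7-a->s7 s7-b->s10 s7-c->s11 s8-a->s5 s8-b->s8 s8-c->s9 s9-a->s7 s9-b->s10 s9-c->s11 s10-a->s9 s10-b->s12 s10-c->s11 s11-a->s11 s11-b->s11 s11-c->s11 s12-a->s9 s12-b->s12 s12-c->s11

Handle the two conditions separately and then intersect. The first has 4 states tracking the count of `c`s, saturating at 3; the second has 13 states tracking the last 2 symbols read. A product state is a pair (one from each), accepting exactly when both do. After merging equivalent states the machine shrinks.
13 states suffice.
          a    b    c  
>  s0     s0   s1   s2 
   s1     s3   s4   s5 
   s2     s2   s6   s7 
 * s3     s0   s1   s2 
 * s4     s3   s4   s5 
 * s5     s2   s6   s7 
   s6     s5   s8   s9 
   s7     s7  s10  s11 
 * s8     s5   s8   s9 
 * s9     s7  s10  s11 
   s10    s9  s12  s11 
   s11   s11  s11  s11 
 * s12    s9  s12  s11 
(> = start, * = accepting)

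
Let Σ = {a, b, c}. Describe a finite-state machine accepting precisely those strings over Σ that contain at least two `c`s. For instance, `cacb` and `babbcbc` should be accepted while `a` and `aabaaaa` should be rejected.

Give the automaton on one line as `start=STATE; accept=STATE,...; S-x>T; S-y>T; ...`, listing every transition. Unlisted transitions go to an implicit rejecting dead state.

Only the number of `c`s matters, and only up to 3. Make a chain s0 → s1 → s2 → s3 advanced by each `c` (with s3 absorbing); every other symbol self-loops. The accepting set is {s2, s3}.
        a   b   c  
>  s0   s0  s0  s1 
   s1   s1  s1  s2 
 * s2   s2  s2  s3 
 * s3   s3  s3  s3 
(> = start, * = accepting)

start=s0; accept=s2,s3; s0-a>s0; s0-b>s0; s0-c>s1; s1-a>s1; s1-b>s1; s1-c>s2; s2-a>s2; s2-b>s2; s2-c>s3; s3-a>s3; s3-b>s3; s3-c>s3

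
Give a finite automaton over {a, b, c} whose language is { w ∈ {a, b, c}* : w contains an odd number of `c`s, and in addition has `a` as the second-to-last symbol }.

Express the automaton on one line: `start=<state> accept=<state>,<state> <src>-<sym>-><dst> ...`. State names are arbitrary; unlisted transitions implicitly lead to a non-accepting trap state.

start=q0 accept=q3,q5 q0-a->q1 q0-b->q0 q0-c->q2 q1-a->q1 q1-b->q0 q1-c->q3 q2-a->q4 q2-b->q2 q2-c->q0 q3-a->q4 q3-b->q2 q3-c->q0 q4-a->q5 q4-b->q3 q4-c->q0 q5-a->q5 q5-b->q3 q5-c->q0

Handle the two conditions separately and then intersect. One (2 states) tracks the count of `c`s modulo 2; the other (13 states) tracks the last 2 symbols read. Each combined state is a pair, one component from each; accept when both components accept. After merging equivalent states the machine shrinks.
A 6-state machine:
        a   b   c  
>  q0   q1  q0  q2 
   q1   q1  q0  q3 
   q2   q4  q2  q0 
 * q3   q4  q2  q0 
   q4   q5  q3  q0 
 * q5   q5  q3  q0 
(> = start, * = accepting)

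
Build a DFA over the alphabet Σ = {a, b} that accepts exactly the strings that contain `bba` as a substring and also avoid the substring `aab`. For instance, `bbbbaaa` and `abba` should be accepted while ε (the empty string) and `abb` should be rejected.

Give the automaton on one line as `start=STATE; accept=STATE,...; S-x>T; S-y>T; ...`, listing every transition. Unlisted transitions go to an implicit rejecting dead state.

Handle the two conditions separately and then intersect. The first has 4 states tracking whether and how much of `bba` has been seen; the second has 4 states tracking partial matches of the forbidden pattern `aab`. A product state is a pair (one from each), accepting exactly when both do. Equivalent product states are then merged.
        a   b  
>  S0   S1  S2 
   S1   S3  S2 
   S2   S1  S4 
   S3   S3  S3 
   S4   S5  S4 
 * S5   S6  S7 
 * S6   S6  S3 
 * S7   S5  S7 
(> = start, * = accepting)

start=S0; accept=S5,S6,S7; S0-a>S1; S0-b>S2; S1-a>S3; S1-b>S2; S2-a>S1; S2-b>S4; S3-a>S3; S3-b>S3; S4-a>S5; S4-b>S4; S5-a>S6; S5-b>S7; S6-a>S6; S6-b>S3; S7-a>S5; S7-b>S7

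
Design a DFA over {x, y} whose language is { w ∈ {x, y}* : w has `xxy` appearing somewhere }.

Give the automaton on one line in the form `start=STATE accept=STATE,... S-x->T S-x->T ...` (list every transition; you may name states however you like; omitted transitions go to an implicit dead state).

Track how much of `xxy` has been matched so far: state q0 is no progress, q3 is the absorbing accept state reached once `xxy` has occurred. Intermediate states record partial matches; on a mismatch, fall back to the longest reusable overlap.
4 states suffice.
        x   y  
>  q0   q1  q0 
   q1   q2  q0 
   q2   q2  q3 
 * q3   q3  q3 
(> = start, * = accepting)

start=q0 accept=q3 q0-x->q1 q0-y->q0 q1-x->q2 q1-y->q0 q2-x->q2 q2-y->q3 q3-x->q3 q3-y->q3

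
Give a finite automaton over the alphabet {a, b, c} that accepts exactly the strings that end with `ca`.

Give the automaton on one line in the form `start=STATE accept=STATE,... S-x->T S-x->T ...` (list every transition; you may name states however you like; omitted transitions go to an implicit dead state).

start=q0 accept=q2 q0-a->q0 q0-b->q0 q0-c->q1 q1-a->q2 q1-b->q0 q1-c->q1 q2-a->q0 q2-b->q0 q2-c->q1

Remember how much of `ca` the current input suffix matches. State q0 means no match yet; q1 means the last symbol is `c`; q2 means the last 2 symbols are `ca`. Only q2 accepts. On a mismatch, fall back to the longest proper suffix that is still a prefix of `ca`.
        a   b   c  
>  q0   q0  q0  q1 
   q1   q2  q0  q1 
 * q2   q0  q0  q1 
(> = start, * = accepting)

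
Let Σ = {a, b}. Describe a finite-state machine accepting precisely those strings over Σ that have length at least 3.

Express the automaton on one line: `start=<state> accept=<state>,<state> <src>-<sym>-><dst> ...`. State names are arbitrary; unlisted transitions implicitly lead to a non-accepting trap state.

Count input length up to 4: every symbol moves from s0 toward s4, which means 'more than 3' and absorbs. Accept from {s3, s4}.
5 states suffice.
        a   b  
>  s0   s1  s1 
   s1   s2  s2 
   s2   s3  s3 
 * s3   s4  s4 
 * s4   s4  s4 
(> = start, * = accepting)

start=s0 accept=s3,s4 s0-a->s1 s0-b->s1 s1-a->s2 s1-b->s2 s2-a->s3 s2-b->s3 s3-a->s4 s3-b->s4 s4-a->s4 s4-b->s4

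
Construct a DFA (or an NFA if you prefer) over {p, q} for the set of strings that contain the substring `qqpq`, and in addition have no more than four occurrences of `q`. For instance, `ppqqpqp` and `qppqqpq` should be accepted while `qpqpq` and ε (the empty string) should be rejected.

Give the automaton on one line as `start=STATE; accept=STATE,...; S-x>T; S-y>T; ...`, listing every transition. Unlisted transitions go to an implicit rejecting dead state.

Build one automaton per condition and run them in lockstep. The first has 5 states tracking whether and how much of `qqpq` has been seen; the second has 6 states tracking the count of `q`s, saturating at 5. A product state is a pair (one from each), accepting exactly when both do. Equivalent product states are then merged.
          p    q  
>  S0     S0   S1 
   S1     S2   S3 
   S2     S2   S4 
   S3     S5   S6 
   S4     S7   S6 
   S5     S7   S8 
   S6     S9   S7 
   S7     S7   S7 
 * S8     S8  S10 
   S9     S7  S10 
 * S10   S10   S7 
(> = start, * = accepting)

start=S0; accept=S8,S10; S0-p>S0; S0-q>S1; S1-p>S2; S1-q>S3; S2-p>S2; S2-q>S4; S3-p>S5; S3-q>S6; S4-p>S7; S4-q>S6; S5-p>S7; S5-q>S8; S6-p>S9; S6-q>S7; S7-p>S7; S7-q>S7; S8-p>S8; S8-q>S10; S9-p>S7; S9-q>S10; S10-p>S10; S10-q>S7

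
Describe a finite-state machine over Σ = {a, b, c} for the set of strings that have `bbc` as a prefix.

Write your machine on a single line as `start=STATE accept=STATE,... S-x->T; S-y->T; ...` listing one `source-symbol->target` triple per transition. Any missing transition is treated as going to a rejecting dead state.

start=q0; accept=q3; q0-a->q4; q0-b->q1; q0-c->q4; q1-a->q4; q1-b->q2; q1-c->q4; q2-a->q4; q2-b->q4; q2-c->q3; q3-a->q3; q3-b->q3; q3-c->q3; q4-a->q4; q4-b->q4; q4-c->q4

Check the first 3 symbols one by one: q0 through q2 record how many have matched `bbc` so far; any wrong symbol goes to the dead state q4. After all 3 match we enter the accepting sink q3.
A 5-state machine:
        a   b   c  
>  q0   q4  q1  q4 
   q1   q4  q2  q4 
   q2   q4  q4  q3 
 * q3   q3  q3  q3 
   q4   q4  q4  q4 
(> = start, * = accepting)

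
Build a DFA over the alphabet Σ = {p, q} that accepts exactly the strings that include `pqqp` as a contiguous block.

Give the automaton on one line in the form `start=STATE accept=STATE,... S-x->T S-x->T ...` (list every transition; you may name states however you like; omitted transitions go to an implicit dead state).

start=A accept=E A-p->B A-q->A B-p->B B-q->C C-p->B C-q->D D-p->E D-q->A E-p->E E-q->E

Track how much of `pqqp` has been matched so far: state A is no progress, E is the absorbing accept state reached once `pqqp` has occurred. Intermediate states record partial matches; on a mismatch, fall back to the longest reusable overlap.
With 5 states:
       p  q 
>  A   B  A 
   B   B  C 
   C   B  D 
   D   E  A 
 * E   E  E 
(> = start, * = accepting)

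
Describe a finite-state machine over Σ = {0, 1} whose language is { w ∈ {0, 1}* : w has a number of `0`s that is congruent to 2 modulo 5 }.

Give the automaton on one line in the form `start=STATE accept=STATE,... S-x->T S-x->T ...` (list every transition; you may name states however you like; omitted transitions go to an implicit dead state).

The only thing that matters is how many `0`s have appeared, reduced mod 5. Use one state per residue: s0 for 0, …, s4 for 4. Reading `0` moves to the next residue; anything else stays put. s2 is accepting.
With 5 states:
        0   1  
>  s0   s1  s0 
   s1   s2  s1 
 * s2   s3  s2 
   s3   s4  s3 
   s4   s0  s4 
(> = start, * = accepting)

start=s0 accept=s2 s0-0->s1 s0-1->s0 s1-0->s2 s1-1->s1 s2-0->s3 s2-1->s2 s3-0->s4 s3-1->s3 s4-0->s0 s4-1->s4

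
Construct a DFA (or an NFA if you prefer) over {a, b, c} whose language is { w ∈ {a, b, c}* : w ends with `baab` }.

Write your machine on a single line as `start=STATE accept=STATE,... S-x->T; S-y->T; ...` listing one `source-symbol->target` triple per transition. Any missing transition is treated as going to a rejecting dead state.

start=s0; accept=s4; s0-a->s0; s0-b->s1; s0-c->s0; s1-a->s2; s1-b->s1; s1-c->s0; s2-a->s3; s2-b->s1; s2-c->s0; s3-a->s0; s3-b->s4; s3-c->s0; s4-a->s2; s4-b->s1; s4-c->s0

Let each state record the length of the longest suffix of the input read so far that is also a prefix of `baab`. s1 means the last symbol is `b`; s2 means the last 2 symbols are `ba`; s3 means the last 3 symbols are `baa`; s4 means the last 4 symbols are `baab`. Accept only at s4, where the string currently ends in `baab`.
        a   b   c  
>  s0   s0  s1  s0 
   s1   s2  s1  s0 
   s2   s3  s1  s0 
   s3   s0  s4  s0 
 * s4   s2  s1  s0 
(> = start, * = accepting)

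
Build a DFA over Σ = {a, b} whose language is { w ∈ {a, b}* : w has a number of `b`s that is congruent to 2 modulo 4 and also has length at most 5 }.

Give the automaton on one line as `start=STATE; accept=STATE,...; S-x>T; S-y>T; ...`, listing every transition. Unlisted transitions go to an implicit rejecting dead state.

Handle the two conditions separately and then intersect. The first has 4 states tracking the count of `b`s modulo 4; the second has 7 states tracking the input length, saturating at 6. A product state is a pair (one from each), accepting exactly when both do.
          a    b  
>  q0     q1   q2 
   q1     q3   q4 
   q2     q4   q5 
   q3     q6   q7 
   q4     q7   q8 
 * q5     q8   q9 
   q6    q10  q11 
   q7    q11  q12 
 * q8    q12  q13 
   q9    q13  q10 
   q10   q14  q15 
   q11   q15  q16 
 * q12   q16  q17 
   q13   q17  q14 
   q14   q18  q19 
   q15   q19  q20 
 * q16   q20  q21 
   q17   q21  q18 
   q18   q18  q19 
   q19   q19  q20 
   q20   q20  q21 
   q21   q21  q18 
(> = start, * = accepting)

start=q0; accept=q5,q8,q12,q16; q0-a>q1; q0-b>q2; q1-a>q3; q1-b>q4; q2-a>q4; q2-b>q5; q3-a>q6; q3-b>q7; q4-a>q7; q4-b>q8; q5-a>q8; q5-b>q9; q6-a>q10; q6-b>q11; q7-a>q11; q7-b>q12; q8-a>q12; q8-b>q13; q9-a>q13; q9-b>q10; q10-a>q14; q10-b>q15; q11-a>q15; q11-b>q16; q12-a>q16; q12-b>q17; q13-a>q17; q13-b>q14; q14-a>q18; q14-b>q19; q15-a>q19; q15-b>q20; q16-a>q20; q16-b>q21; q17-a>q21; q17-b>q18; q18-a>q18; q18-b>q19; q19-a>q19; q19-b>q20; q20-a>q20; q20-b>q21; q21-a>q21; q21-b>q18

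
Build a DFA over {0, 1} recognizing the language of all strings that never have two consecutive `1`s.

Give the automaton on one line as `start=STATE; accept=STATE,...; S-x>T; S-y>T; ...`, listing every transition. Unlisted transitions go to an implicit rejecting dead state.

Track partial matches of the forbidden pattern `11`. State S2 is a dead state reached once `11` has occurred; every other state accepts. S0 means no part of `11` is currently matched.
A 3-state machine:
        0   1  
>* S0   S0  S1 
 * S1   S0  S2 
   S2   S2  S2 
(> = start, * = accepting)

start=S0; accept=S0,S1; S0-0>S0; S0-1>S1; S1-0>S0; S1-1>S2; S2-0>S2; S2-1>S2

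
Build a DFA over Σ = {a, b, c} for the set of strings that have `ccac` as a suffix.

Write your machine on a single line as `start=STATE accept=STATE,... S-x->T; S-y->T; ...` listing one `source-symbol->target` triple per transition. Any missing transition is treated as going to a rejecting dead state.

Remember how much of `ccac` the current input suffix matches. State S0 means no match yet; S1 means the last symbol is `c`; S2 means the last 2 symbols are `cc`; S3 means the last 3 symbols are `cca`; S4 means the last 4 symbols are `ccac`. Only S4 accepts. On a mismatch, fall back to the longest proper suffix that is still a prefix of `ccac`.
A 5-state machine:
        a   b   c  
>  S0   S0  S0  S1 
   S1   S0  S0  S2 
   S2   S3  S0  S2 
   S3   S0  S0  S4 
 * S4   S0  S0  S2 
(> = start, * = accepting)

start=S0; accept=S4; S0-a->S0; S0-b->S0; S0-c->S1; S1-a->S0; S1-b->S0; S1-c->S2; S2-a->S3; S2-b->S0; S2-c->S2; S3-a->S0; S3-b->S0; S3-c->S4; S4-a->S0; S4-b->S0; S4-c->S2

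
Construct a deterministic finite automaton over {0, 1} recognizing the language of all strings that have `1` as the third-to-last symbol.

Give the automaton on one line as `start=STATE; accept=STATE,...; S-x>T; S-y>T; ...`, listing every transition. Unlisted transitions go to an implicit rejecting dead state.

Because acceptance depends on a position counted from the end, the machine has to buffer the most recent 3 symbols. Make each state the string of the last up-to-3 symbols read; on input `x` shift the window left and append `x`. Accept when the buffered window has length 3 and begins with `1`.
          0    1  
>  q0     q1   q2 
   q1     q3   q4 
   q2     q5   q6 
   q3     q7   q8 
   q4     q9  q10 
   q5    q11  q12 
   q6    q13  q14 
   q7     q7   q8 
   q8     q9  q10 
   q9    q11  q12 
   q10   q13  q14 
 * q11    q7   q8 
 * q12    q9  q10 
 * q13   q11  q12 
 * q14   q13  q14 
(> = start, * = accepting)

start=q0; accept=q11,q12,q13,q14; q0-0>q1; q0-1>q2; q1-0>q3; q1-1>q4; q2-0>q5; q2-1>q6; q3-0>q7; q3-1>q8; q4-0>q9; q4-1>q10; q5-0>q11; q5-1>q12; q6-0>q13; q6-1>q14; q7-0>q7; q7-1>q8; q8-0>q9; q8-1>q10; q9-0>q11; q9-1>q12; q10-0>q13; q10-1>q14; q11-0>q7; q11-1>q8; q12-0>q9; q12-1>q10; q13-0>q11; q13-1>q12; q14-0>q13; q14-1>q14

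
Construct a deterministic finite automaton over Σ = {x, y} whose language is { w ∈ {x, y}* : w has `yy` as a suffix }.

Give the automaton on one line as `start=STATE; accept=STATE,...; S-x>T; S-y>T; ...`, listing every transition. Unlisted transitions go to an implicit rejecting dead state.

Remember how much of `yy` the current input suffix matches. State q0 means no match yet; q1 means the last symbol is `y`; q2 means the last 2 symbols are `yy`. Only q2 accepts. On a mismatch, fall back to the longest proper suffix that is still a prefix of `yy`.
3 states suffice.
        x   y  
>  q0   q0  q1 
   q1   q0  q2 
 * q2   q0  q2 
(> = start, * = accepting)

start=q0; accept=q2; q0-x>q0; q0-y>q1; q1-x>q0; q1-y>q2; q2-x>q0; q2-y>q2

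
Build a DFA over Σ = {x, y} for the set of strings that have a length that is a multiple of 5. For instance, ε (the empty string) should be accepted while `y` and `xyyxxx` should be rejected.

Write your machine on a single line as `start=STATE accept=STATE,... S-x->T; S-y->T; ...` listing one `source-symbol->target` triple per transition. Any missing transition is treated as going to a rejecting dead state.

Only the length mod 5 matters, so use a 5-cycle: from any state, every input symbol moves to the next state, wrapping q4 back to q0. Mark q0 accepting.
5 states suffice.
        x   y  
>* q0   q1  q1 
   q1   q2  q2 
   q2   q3  q3 
   q3   q4  q4 
   q4   q0  q0 
(> = start, * = accepting)

start=q0; accept=q0; q0-x->q1; q0-y->q1; q1-x->q2; q1-y->q2; q2-x->q3; q2-y->q3; q3-x->q4; q3-y->q4; q4-x->q0; q4-y->q0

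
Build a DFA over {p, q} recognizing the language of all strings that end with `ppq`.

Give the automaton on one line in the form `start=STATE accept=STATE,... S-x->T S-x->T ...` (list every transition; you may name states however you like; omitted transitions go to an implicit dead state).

Remember how much of `ppq` the current input suffix matches. State A means no match yet; B means the last symbol is `p`; C means the last 2 symbols are `pp`; D means the last 3 symbols are `ppq`. Only D accepts. On a mismatch, fall back to the longest proper suffix that is still a prefix of `ppq`.
4 states suffice.
       p  q 
>  A   B  A 
   B   C  A 
   C   C  D 
 * D   B  A 
(> = start, * = accepting)

start=A accept=D A-p->B A-q->A B-p->C B-q->A C-p->C C-q->D D-p->B D-q->A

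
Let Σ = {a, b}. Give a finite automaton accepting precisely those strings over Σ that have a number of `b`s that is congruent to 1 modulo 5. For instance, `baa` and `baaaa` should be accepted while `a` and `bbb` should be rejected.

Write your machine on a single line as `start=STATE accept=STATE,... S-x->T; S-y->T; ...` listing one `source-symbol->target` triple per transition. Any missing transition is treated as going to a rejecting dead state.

The only thing that matters is how many `b`s have appeared, reduced mod 5. Use one state per residue: q0 for 0, …, q4 for 4. Reading `b` moves to the next residue; anything else stays put. q1 is accepting.
A 5-state machine:
        a   b  
>  q0   q0  q1 
 * q1   q1  q2 
   q2   q2  q3 
   q3   q3  q4 
   q4   q4  q0 
(> = start, * = accepting)

start=q0; accept=q1; q0-a->q0; q0-b->q1; q1-a->q1; q1-b->q2; q2-a->q2; q2-b->q3; q3-a->q3; q3-b->q4; q4-a->q4; q4-b->q0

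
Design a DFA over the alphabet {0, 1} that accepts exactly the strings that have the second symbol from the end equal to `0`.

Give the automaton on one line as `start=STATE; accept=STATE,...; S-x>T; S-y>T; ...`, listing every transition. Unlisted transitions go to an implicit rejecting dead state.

A DFA must remember the last 2 symbols (since which symbol is second-to-last isn't known until the input ends). Use one state per possible window of the last ≤2 symbols; accept from those whose window starts with `0`.
A 7-state machine:
        0   1  
>  q0   q1  q2 
   q1   q3  q4 
   q2   q5  q6 
 * q3   q3  q4 
 * q4   q5  q6 
   q5   q3  q4 
   q6   q5  q6 
(> = start, * = accepting)

start=q0; accept=q3,q4; q0-0>q1; q0-1>q2; q1-0>q3; q1-1>q4; q2-0>q5; q2-1>q6; q3-0>q3; q3-1>q4; q4-0>q5; q4-1>q6; q5-0>q3; q5-1>q4; q6-0>q5; q6-1>q6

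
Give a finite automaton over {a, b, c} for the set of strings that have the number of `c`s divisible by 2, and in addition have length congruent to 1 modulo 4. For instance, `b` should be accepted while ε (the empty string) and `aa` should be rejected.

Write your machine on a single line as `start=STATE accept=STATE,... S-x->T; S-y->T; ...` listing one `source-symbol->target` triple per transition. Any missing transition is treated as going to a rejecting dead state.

start=s0; accept=s1; s0-a->s1; s0-b->s1; s0-c->s2; s1-a->s3; s1-b->s3; s1-c->s4; s2-a->s4; s2-b->s4; s2-c->s3; s3-a->s5; s3-b->s5; s3-c->s6; s4-a->s6; s4-b->s6; s4-c->s5; s5-a->s0; s5-b->s0; s5-c->s7; s6-a->s7; s6-b->s7; s6-c->s0; s7-a->s2; s7-b->s2; s7-c->s1

Handle the two conditions separately and then intersect. The first has 2 states tracking the count of `c`s modulo 2; the second has 4 states tracking the input length modulo 4. A product state is a pair (one from each), accepting exactly when both do.
With 8 states:
        a   b   c  
>  s0   s1  s1  s2 
 * s1   s3  s3  s4 
   s2   s4  s4  s3 
   s3   s5  s5  s6 
   s4   s6  s6  s5 
   s5   s0  s0  s7 
   s6   s7  s7  s0 
   s7   s2  s2  s1 
(> = start, * = accepting)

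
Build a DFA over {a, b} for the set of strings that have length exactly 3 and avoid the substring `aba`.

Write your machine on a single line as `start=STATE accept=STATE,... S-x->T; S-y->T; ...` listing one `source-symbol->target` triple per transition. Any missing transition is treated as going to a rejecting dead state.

start=s0; accept=s6,s7,s9; s0-a->s1; s0-b->s2; s1-a->s3; s1-b->s4; s2-a->s3; s2-b->s5; s3-a->s6; s3-b->s7; s4-a->s8; s4-b->s9; s5-a->s6; s5-b->s9; s6-a->s10; s6-b->s11; s7-a->s12; s7-b->s13; s8-a->s12; s8-b->s12; s9-a->s10; s9-b->s13; s10-a->s10; s10-b->s11; s11-a->s12; s11-b->s13; s12-a->s12; s12-b->s12; s13-a->s10; s13-b->s13

Handle the two conditions separately and then intersect. The first has 5 states tracking the input length, saturating at 4; the second has 4 states tracking partial matches of the forbidden pattern `aba`. A product state is a pair (one from each), accepting exactly when both do.
14 states suffice.
          a    b  
>  s0     s1   s2 
   s1     s3   s4 
   s2     s3   s5 
   s3     s6   s7 
   s4     s8   s9 
   s5     s6   s9 
 * s6    s10  s11 
 * s7    s12  s13 
   s8    s12  s12 
 * s9    s10  s13 
   s10   s10  s11 
   s11   s12  s13 
   s12   s12  s12 
   s13   s10  s13 
(> = start, * = accepting)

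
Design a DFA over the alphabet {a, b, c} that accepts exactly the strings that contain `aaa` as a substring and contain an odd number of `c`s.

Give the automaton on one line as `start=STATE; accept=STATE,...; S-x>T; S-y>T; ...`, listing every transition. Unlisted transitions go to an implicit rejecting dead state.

start=q0; accept=q7; q0-a>q1; q0-b>q0; q0-c>q2; q1-a>q3; q1-b>q0; q1-c>q2; q2-a>q4; q2-b>q2; q2-c>q0; q3-a>q5; q3-b>q0; q3-c>q2; q4-a>q6; q4-b>q2; q4-c>q0; q5-a>q5; q5-b>q5; q5-c>q7; q6-a>q7; q6-b>q2; q6-c>q0; q7-a>q7; q7-b>q7; q7-c>q5

Run two small machines in parallel and take their product. One (4 states) tracks whether and how much of `aaa` has been seen; the other (2 states) tracks the count of `c`s modulo 2. Each combined state is a pair, one component from each; accept when both components accept.
An 8-state machine:
        a   b   c  
>  q0   q1  q0  q2 
   q1   q3  q0  q2 
   q2   q4  q2  q0 
   q3   q5  q0  q2 
   q4   q6  q2  q0 
   q5   q5  q5  q7 
   q6   q7  q2  q0 
 * q7   q7  q7  q5 
(> = start, * = accepting)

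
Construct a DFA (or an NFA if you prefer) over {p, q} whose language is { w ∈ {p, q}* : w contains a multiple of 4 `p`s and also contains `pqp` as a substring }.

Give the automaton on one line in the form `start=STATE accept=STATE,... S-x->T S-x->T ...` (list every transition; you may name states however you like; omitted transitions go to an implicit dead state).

start=A accept=N A-p->B A-q->A B-p->C B-q->D C-p->E C-q->F D-p->G D-q->H E-p->I E-q->J F-p->K F-q->L G-p->K G-q->G H-p->C H-q->H I-p->B I-q->M J-p->N J-q->O K-p->N K-q->K L-p->E L-q->L M-p->P M-q->A N-p->P N-q->N O-p->I O-q->O P-p->G P-q->P

Run two small machines in parallel and take their product. The first has 4 states tracking the count of `p`s modulo 4; the second has 4 states tracking whether and how much of `pqp` has been seen. A product state is a pair (one from each), accepting exactly when both do.
With 16 states:
       p  q 
>  A   B  A 
   B   C  D 
   C   E  F 
   D   G  H 
   E   I  J 
   F   K  L 
   G   K  G 
   H   C  H 
   I   B  M 
   J   N  O 
   K   N  K 
   L   E  L 
   M   P  A 
 * N   P  N 
   O   I  O 
   P   G  P 
(> = start, * = accepting)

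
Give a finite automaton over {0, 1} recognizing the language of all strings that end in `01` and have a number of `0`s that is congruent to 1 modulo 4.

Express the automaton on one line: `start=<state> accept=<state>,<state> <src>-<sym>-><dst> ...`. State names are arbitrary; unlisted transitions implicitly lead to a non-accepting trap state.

Run two small machines in parallel and take their product. The first has 3 states tracking how much of the suffix `01` has currently been matched; the second has 4 states tracking the count of `0`s modulo 4. A product state is a pair (one from each), accepting exactly when both do. Equivalent product states are then merged.
A 6-state machine:
        0   1  
>  s0   s1  s0 
   s1   s2  s3 
   s2   s4  s2 
 * s3   s2  s5 
   s4   s0  s4 
   s5   s2  s5 
(> = start, * = accepting)

start=s0 accept=s3 s0-0->s1 s0-1->s0 s1-0->s2 s1-1->s3 s2-0->s4 s2-1->s2 s3-0->s2 s3-1->s5 s4-0->s0 s4-1->s4 s5-0->s2 s5-1->s5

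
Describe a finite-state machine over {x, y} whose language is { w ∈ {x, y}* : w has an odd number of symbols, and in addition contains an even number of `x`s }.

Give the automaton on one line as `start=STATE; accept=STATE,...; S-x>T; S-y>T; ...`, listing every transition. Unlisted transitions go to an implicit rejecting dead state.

start=q0; accept=q2; q0-x>q1; q0-y>q2; q1-x>q0; q1-y>q3; q2-x>q3; q2-y>q0; q3-x>q2; q3-y>q1

Build one automaton per condition and run them in lockstep. The first has 2 states tracking the input length modulo 2; the second has 2 states tracking the count of `x`s modulo 2. A product state is a pair (one from each), accepting exactly when both do.
With 4 states:
        x   y  
>  q0   q1  q2 
   q1   q0  q3 
 * q2   q3  q0 
   q3   q2  q1 
(> = start, * = accepting)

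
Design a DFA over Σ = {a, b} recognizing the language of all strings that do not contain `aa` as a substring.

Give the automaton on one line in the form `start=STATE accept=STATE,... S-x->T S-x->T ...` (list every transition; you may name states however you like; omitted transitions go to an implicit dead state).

Track partial matches of the forbidden pattern `aa`. State s2 is a dead state reached once `aa` has occurred; every other state accepts. s0 means no part of `aa` is currently matched.
A 3-state machine:
        a   b  
>* s0   s1  s0 
 * s1   s2  s0 
   s2   s2  s2 
(> = start, * = accepting)

start=s0 accept=s0,s1 s0-a->s1 s0-b->s0 s1-a->s2 s1-b->s0 s2-a->s2 s2-b->s2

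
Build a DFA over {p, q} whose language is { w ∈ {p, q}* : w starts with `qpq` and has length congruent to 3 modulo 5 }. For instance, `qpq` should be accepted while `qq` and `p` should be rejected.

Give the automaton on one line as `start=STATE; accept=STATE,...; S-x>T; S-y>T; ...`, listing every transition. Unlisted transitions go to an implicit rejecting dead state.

Run two small machines in parallel and take their product. One (5 states) tracks whether the input so far still matches the prefix `qpq`; the other (5 states) tracks the input length modulo 5. Each combined state is a pair, one component from each; accept when both components accept. After merging equivalent states the machine shrinks.
       p  q 
>  A   B  C 
   B   B  B 
   C   D  B 
   D   B  E 
 * E   F  F 
   F   G  G 
   G   H  H 
   H   I  I 
   I   E  E 
(> = start, * = accepting)

start=A; accept=E; A-p>B; A-q>C; B-p>B; B-q>B; C-p>D; C-q>B; D-p>B; D-q>E; E-p>F; E-q>F; F-p>G; F-q>G; G-p>H; G-q>H; H-p>I; H-q>I; I-p>E; I-q>E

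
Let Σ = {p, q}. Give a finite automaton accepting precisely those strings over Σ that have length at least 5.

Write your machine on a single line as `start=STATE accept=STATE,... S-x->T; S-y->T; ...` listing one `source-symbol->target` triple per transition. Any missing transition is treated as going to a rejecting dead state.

We only need to distinguish lengths 0, 1, …, 5, and '>5'. Chain S0 → S1 → S2 → S3 → S4 → S5 → S6 on every symbol, with S6 looping. Accepting states: {S5, S6}.
A 7-state machine:
        p   q  
>  S0   S1  S1 
   S1   S2  S2 
   S2   S3  S3 
   S3   S4  S4 
   S4   S5  S5 
 * S5   S6  S6 
 * S6   S6  S6 
(> = start, * = accepting)

start=S0; accept=S5,S6; S0-p->S1; S0-q->S1; S1-p->S2; S1-q->S2; S2-p->S3; S2-q->S3; S3-p->S4; S3-q->S4; S4-p->S5; S4-q->S5; S5-p->S6; S5-q->S6; S6-p->S6; S6-q->S6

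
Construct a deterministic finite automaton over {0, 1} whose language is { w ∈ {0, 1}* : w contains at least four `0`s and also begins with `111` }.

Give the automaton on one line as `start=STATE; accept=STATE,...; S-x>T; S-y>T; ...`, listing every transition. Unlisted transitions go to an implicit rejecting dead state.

Run two small machines in parallel and take their product. One (6 states) tracks the count of `0`s, saturating at 5; the other (5 states) tracks whether the input so far still matches the prefix `111`. Each combined state is a pair, one component from each; accept when both components accept. Equivalent product states are then merged.
        0   1  
>  q0   q1  q2 
   q1   q1  q1 
   q2   q1  q3 
   q3   q1  q4 
   q4   q5  q4 
   q5   q6  q5 
   q6   q7  q6 
   q7   q8  q7 
 * q8   q8  q8 
(> = start, * = accepting)

start=q0; accept=q8; q0-0>q1; q0-1>q2; q1-0>q1; q1-1>q1; q2-0>q1; q2-1>q3; q3-0>q1; q3-1>q4; q4-0>q5; q4-1>q4; q5-0>q6; q5-1>q5; q6-0>q7; q6-1>q6; q7-0>q8; q7-1>q7; q8-0>q8; q8-1>q8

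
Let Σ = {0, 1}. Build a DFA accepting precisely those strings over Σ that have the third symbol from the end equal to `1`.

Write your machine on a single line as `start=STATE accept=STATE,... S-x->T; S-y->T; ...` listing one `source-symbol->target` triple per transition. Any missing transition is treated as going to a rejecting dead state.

start=A; accept=L,M,N,O; A-0->B; A-1->C; B-0->D; B-1->E; C-0->F; C-1->G; D-0->H; D-1->I; E-0->J; E-1->K; F-0->L; F-1->M; G-0->N; G-1->O; H-0->H; H-1->I; I-0->J; I-1->K; J-0->L; J-1->M; K-0->N; K-1->O; L-0->H; L-1->I; M-0->J; M-1->K; N-0->L; N-1->M; O-0->N; O-1->O

A DFA must remember the last 3 symbols (since which symbol is third-to-last isn't known until the input ends). Use one state per possible window of the last ≤3 symbols; accept from those whose window starts with `1`.
15 states suffice.
       0  1 
>  A   B  C 
   B   D  E 
   C   F  G 
   D   H  I 
   E   J  K 
   F   L  M 
   G   N  O 
   H   H  I 
   I   J  K 
   J   L  M 
   K   N  O 
 * L   H  I 
 * M   J  K 
 * N   L  M 
 * O   N  O 
(> = start, * = accepting)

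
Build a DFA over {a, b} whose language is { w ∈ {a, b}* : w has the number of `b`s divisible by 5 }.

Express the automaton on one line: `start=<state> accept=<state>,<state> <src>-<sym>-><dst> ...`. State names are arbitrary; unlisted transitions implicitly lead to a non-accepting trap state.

The only thing that matters is how many `b`s have appeared, reduced mod 5. Use one state per residue: q0 for 0, …, q4 for 4. Reading `b` moves to the next residue; anything else stays put. q0 is accepting.
        a   b  
>* q0   q0  q1 
   q1   q1  q2 
   q2   q2  q3 
   q3   q3  q4 
   q4   q4  q0 
(> = start, * = accepting)

start=q0 accept=q0 q0-a->q0 q0-b->q1 q1-a->q1 q1-b->q2 q2-a->q2 q2-b->q3 q3-a->q3 q3-b->q4 q4-a->q4 q4-b->q0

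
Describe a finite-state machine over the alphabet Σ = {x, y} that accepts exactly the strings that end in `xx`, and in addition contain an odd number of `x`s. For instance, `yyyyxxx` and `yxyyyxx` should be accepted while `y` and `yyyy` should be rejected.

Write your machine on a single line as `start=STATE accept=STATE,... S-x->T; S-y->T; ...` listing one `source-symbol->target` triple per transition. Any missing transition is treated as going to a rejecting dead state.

Run two small machines in parallel and take their product. One (3 states) tracks how much of the suffix `xx` has currently been matched; the other (2 states) tracks the count of `x`s modulo 2. Each combined state is a pair, one component from each; accept when both components accept.
A 6-state machine:
        x   y  
>  s0   s1  s0 
   s1   s2  s3 
   s2   s4  s0 
   s3   s5  s3 
 * s4   s2  s3 
   s5   s4  s0 
(> = start, * = accepting)

start=s0; accept=s4; s0-x->s1; s0-y->s0; s1-x->s2; s1-y->s3; s2-x->s4; s2-y->s0; s3-x->s5; s3-y->s3; s4-x->s2; s4-y->s3; s5-x->s4; s5-y->s0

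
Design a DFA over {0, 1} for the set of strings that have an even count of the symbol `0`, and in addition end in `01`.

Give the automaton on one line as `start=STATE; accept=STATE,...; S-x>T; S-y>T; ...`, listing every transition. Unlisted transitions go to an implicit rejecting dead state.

start=A; accept=E; A-0>B; A-1>A; B-0>C; B-1>D; C-0>B; C-1>E; D-0>C; D-1>F; E-0>B; E-1>A; F-0>C; F-1>F

Run two small machines in parallel and take their product. The first has 2 states tracking the count of `0`s modulo 2; the second has 3 states tracking how much of the suffix `01` has currently been matched. A product state is a pair (one from each), accepting exactly when both do.
With 6 states:
       0  1 
>  A   B  A 
   B   C  D 
   C   B  E 
   D   C  F 
 * E   B  A 
   F   C  F 
(> = start, * = accepting)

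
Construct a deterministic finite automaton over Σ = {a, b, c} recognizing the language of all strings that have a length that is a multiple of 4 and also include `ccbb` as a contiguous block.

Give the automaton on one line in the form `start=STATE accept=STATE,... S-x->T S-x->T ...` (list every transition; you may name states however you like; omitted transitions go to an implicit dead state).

start=S0 accept=S13 S0-a->S1 S0-b->S1 S0-c->S2 S1-a->S3 S1-b->S3 S1-c->S4 S2-a->S3 S2-b->S3 S2-c->S5 S3-a->S6 S3-b->S6 S3-c->S7 S4-a->S6 S4-b->S6 S4-c->S8 S5-a->S6 S5-b->S9 S5-c->S8 S6-a->S0 S6-b->S0 S6-c->S10 S7-a->S0 S7-b->S0 S7-c->S11 S8-a->S0 S8-b->S12 S8-c->S11 S9-a->S0 S9-b->S13 S9-c->S10 S10-a->S1 S10-b->S1 S10-c->S14 S11-a->S1 S11-b->S15 S11-c->S14 S12-a->S1 S12-b->S16 S12-c->S2 S13-a->S16 S13-b->S16 S13-c->S16 S14-a->S3 S14-b->S17 S14-c->S5 S15-a->S3 S15-b->S18 S15-c->S4 S16-a->S18 S16-b->S18 S16-c->S18 S17-a->S6 S17-b->S19 S17-c->S7 S18-a->S19 S18-b->S19 S18-c->S19 S19-a->S13 S19-b->S13 S19-c->S13

Handle the two conditions separately and then intersect. One (4 states) tracks the input length modulo 4; the other (5 states) tracks whether and how much of `ccbb` has been seen. Each combined state is a pair, one component from each; accept when both components accept.
A 20-state machine:
          a    b    c  
>  S0     S1   S1   S2 
   S1     S3   S3   S4 
   S2     S3   S3   S5 
   S3     S6   S6   S7 
   S4     S6   S6   S8 
   S5     S6   S9   S8 
   S6     S0   S0  S10 
   S7     S0   S0  S11 
   S8     S0  S12  S11 
   S9     S0  S13  S10 
   S10    S1   S1  S14 
   S11    S1  S15  S14 
   S12    S1  S16   S2 
 * S13   S16  S16  S16 
   S14    S3  S17   S5 
   S15    S3  S18   S4 
   S16   S18  S18  S18 
   S17    S6  S19   S7 
   S18   S19  S19  S19 
   S19   S13  S13  S13 
(> = start, * = accepting)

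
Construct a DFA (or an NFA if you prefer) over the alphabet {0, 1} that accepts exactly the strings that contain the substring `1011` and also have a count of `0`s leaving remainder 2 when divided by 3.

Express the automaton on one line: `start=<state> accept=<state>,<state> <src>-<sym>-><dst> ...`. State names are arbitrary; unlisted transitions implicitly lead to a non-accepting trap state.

start=s0 accept=s13 s0-0->s1 s0-1->s2 s1-0->s3 s1-1->s4 s2-0->s5 s2-1->s2 s3-0->s0 s3-1->s6 s4-0->s7 s4-1->s4 s5-0->s3 s5-1->s8 s6-0->s9 s6-1->s6 s7-0->s0 s7-1->s10 s8-0->s7 s8-1->s11 s9-0->s1 s9-1->s12 s10-0->s9 s10-1->s13 s11-0->s13 s11-1->s11 s12-0->s5 s12-1->s14 s13-0->s14 s13-1->s13 s14-0->s11 s14-1->s14

Handle the two conditions separately and then intersect. The first has 5 states tracking whether and how much of `1011` has been seen; the second has 3 states tracking the count of `0`s modulo 3. A product state is a pair (one from each), accepting exactly when both do.
With 15 states:
          0    1  
>  s0     s1   s2 
   s1     s3   s4 
   s2     s5   s2 
   s3     s0   s6 
   s4     s7   s4 
   s5     s3   s8 
   s6     s9   s6 
   s7     s0  s10 
   s8     s7  s11 
   s9     s1  s12 
   s10    s9  s13 
   s11   s13  s11 
   s12    s5  s14 
 * s13   s14  s13 
   s14   s11  s14 
(> = start, * = accepting)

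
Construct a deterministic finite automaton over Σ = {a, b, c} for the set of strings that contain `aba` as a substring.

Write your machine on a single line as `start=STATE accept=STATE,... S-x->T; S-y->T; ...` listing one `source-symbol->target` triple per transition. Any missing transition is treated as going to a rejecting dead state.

start=q0; accept=q3; q0-a->q1; q0-b->q0; q0-c->q0; q1-a->q1; q1-b->q2; q1-c->q0; q2-a->q3; q2-b->q0; q2-c->q0; q3-a->q3; q3-b->q3; q3-c->q3

Track how much of `aba` has been matched so far: state q0 is no progress, q3 is the absorbing accept state reached once `aba` has occurred. Intermediate states record partial matches; on a mismatch, fall back to the longest reusable overlap.
With 4 states:
        a   b   c  
>  q0   q1  q0  q0 
   q1   q1  q2  q0 
   q2   q3  q0  q0 
 * q3   q3  q3  q3 
(> = start, * = accepting)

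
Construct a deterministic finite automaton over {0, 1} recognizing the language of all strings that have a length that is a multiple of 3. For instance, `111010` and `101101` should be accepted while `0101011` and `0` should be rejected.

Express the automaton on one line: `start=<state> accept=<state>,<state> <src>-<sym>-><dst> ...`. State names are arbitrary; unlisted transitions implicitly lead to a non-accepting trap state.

Only the length mod 3 matters, so use a 3-cycle: from any state, every input symbol moves to the next state, wrapping s2 back to s0. Mark s0 accepting.
With 3 states:
        0   1  
>* s0   s1  s1 
   s1   s2  s2 
   s2   s0  s0 
(> = start, * = accepting)

start=s0 accept=s0 s0-0->s1 s0-1->s1 s1-0->s2 s1-1->s2 s2-0->s0 s2-1->s0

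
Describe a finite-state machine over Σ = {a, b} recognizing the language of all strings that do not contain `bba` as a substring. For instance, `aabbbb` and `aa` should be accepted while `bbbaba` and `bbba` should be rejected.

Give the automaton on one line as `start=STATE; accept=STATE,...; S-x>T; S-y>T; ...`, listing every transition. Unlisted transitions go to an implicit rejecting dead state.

start=S0; accept=S0,S1,S2; S0-a>S0; S0-b>S1; S1-a>S0; S1-b>S2; S2-a>S3; S2-b>S2; S3-a>S3; S3-b>S3

Track partial matches of the forbidden pattern `bba`. State S3 is a dead state reached once `bba` has occurred; every other state accepts. S0 means no part of `bba` is currently matched.
        a   b  
>* S0   S0  S1 
 * S1   S0  S2 
 * S2   S3  S2 
   S3   S3  S3 
(> = start, * = accepting)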